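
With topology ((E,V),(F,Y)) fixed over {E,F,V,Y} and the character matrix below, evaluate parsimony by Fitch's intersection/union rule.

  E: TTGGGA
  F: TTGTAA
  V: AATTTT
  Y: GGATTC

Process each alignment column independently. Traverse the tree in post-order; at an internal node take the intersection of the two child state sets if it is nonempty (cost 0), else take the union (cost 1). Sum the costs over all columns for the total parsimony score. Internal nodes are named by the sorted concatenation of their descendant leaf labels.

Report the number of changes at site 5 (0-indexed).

site 0, node EV: E={T} ∪ V={A} → {A,T} (+1)
site 0, node FY: F={T} ∪ Y={G} → {G,T} (+1)
site 0, node EFVY: EV={A,T} ∩ FY={G,T} → {T} (+0)
site 1, node EV: E={T} ∪ V={A} → {A,T} (+1)
site 1, node FY: F={T} ∪ Y={G} → {G,T} (+1)
site 1, node EFVY: EV={A,T} ∩ FY={G,T} → {T} (+0)
site 2, node EV: E={G} ∪ V={T} → {G,T} (+1)
site 2, node FY: F={G} ∪ Y={A} → {A,G} (+1)
site 2, node EFVY: EV={G,T} ∩ FY={A,G} → {G} (+0)
site 3, node EV: E={G} ∪ V={T} → {G,T} (+1)
site 3, node FY: F={T} ∩ Y={T} → {T} (+0)
site 3, node EFVY: EV={G,T} ∩ FY={T} → {T} (+0)
site 4, node EV: E={G} ∪ V={T} → {G,T} (+1)
site 4, node FY: F={A} ∪ Y={T} → {A,T} (+1)
site 4, node EFVY: EV={G,T} ∩ FY={A,T} → {T} (+0)
site 5, node EV: E={A} ∪ V={T} → {A,T} (+1)
site 5, node FY: F={A} ∪ Y={C} → {A,C} (+1)
site 5, node EFVY: EV={A,T} ∩ FY={A,C} → {A} (+0)
per-site changes: [2, 2, 2, 1, 2, 2]; total = 11

2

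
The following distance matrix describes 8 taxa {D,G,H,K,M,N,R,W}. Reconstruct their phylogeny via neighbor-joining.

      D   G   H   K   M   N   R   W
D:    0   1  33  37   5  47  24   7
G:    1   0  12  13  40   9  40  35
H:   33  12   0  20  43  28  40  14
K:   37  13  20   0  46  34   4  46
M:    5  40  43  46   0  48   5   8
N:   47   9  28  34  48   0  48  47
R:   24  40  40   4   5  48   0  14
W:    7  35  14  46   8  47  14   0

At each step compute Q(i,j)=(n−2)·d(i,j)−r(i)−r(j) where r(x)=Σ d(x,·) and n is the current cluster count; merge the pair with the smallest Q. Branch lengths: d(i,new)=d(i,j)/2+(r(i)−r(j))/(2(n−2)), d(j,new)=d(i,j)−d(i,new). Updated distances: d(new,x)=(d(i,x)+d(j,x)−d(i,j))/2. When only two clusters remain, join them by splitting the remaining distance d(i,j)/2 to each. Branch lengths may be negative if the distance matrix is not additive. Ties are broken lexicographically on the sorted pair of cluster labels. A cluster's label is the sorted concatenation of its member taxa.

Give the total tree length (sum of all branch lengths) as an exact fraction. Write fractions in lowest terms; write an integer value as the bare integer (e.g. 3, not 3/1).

1105/16

step 1: merge (G,N) at d=9, Q=-357; branch lengths G→-19/4, N→55/4; new cluster GN
  updated: d(D,GN)=39/2, d(GN,H)=31/2, d(GN,K)=19, d(GN,M)=79/2, d(GN,R)=79/2, d(GN,W)=73/2
step 2: merge (K,R) at d=4, Q=-557/2; branch lengths K→131/20, R→-51/20; new cluster KR
  updated: d(D,KR)=57/2, d(GN,KR)=109/4, d(H,KR)=28, d(KR,M)=47/2, d(KR,W)=28
step 3: merge (GN,H) at d=31/2, Q=-839/4; branch lengths GN→267/32, H→229/32; new cluster GHN
  updated: d(D,GHN)=37/2, d(GHN,KR)=159/8, d(GHN,M)=67/2, d(GHN,W)=35/2
step 4: merge (GHN,KR) at d=159/8, Q=-1037/8; branch lengths GHN→131/16, KR→187/16; new cluster GHKNR
  updated: d(D,GHKNR)=217/16, d(GHKNR,M)=297/16, d(GHKNR,W)=205/16
step 5: merge (D,M) at d=5, Q=-377/8; branch lengths D→1, M→4; new cluster DM
  updated: d(DM,GHKNR)=217/16, d(DM,W)=5
step 6: merge (DM,GHKNR) at d=217/16, Q=-251/8; branch lengths DM→23/8, GHKNR→171/16; new cluster DGHKMNR
  updated: d(DGHKMNR,W)=17/8
step 7: merge (DGHKMNR,W) at d=17/8; branch lengths DGHKMNR→17/16, W→17/16; new cluster DGHKMNRW
final tree: (((D:1,M:4):23/8,(((G:-19/4,N:55/4):267/32,H:229/32):131/16,(K:131/20,R:-51/20):187/16):171/16):17/16,W:17/16)
total length: 1105/16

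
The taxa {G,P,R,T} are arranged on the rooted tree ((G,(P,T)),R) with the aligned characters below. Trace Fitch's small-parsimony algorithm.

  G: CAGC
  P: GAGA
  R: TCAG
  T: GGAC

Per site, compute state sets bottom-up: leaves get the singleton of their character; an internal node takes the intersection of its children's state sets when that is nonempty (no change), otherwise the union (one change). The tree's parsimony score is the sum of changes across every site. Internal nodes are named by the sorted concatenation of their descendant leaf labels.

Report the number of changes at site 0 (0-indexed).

2

[col 0] PT: children P:{G}, T:{G} ∩→ {G}; cost 0
[col 0] GPT: children G:{C}, PT:{G} ∪→ {C,G}; cost 1
[col 0] GPRT: children GPT:{C,G}, R:{T} ∪→ {C,G,T}; cost 1
[col 1] PT: children P:{A}, T:{G} ∪→ {A,G}; cost 1
[col 1] GPT: children G:{A}, PT:{A,G} ∩→ {A}; cost 0
[col 1] GPRT: children GPT:{A}, R:{C} ∪→ {A,C}; cost 1
[col 2] PT: children P:{G}, T:{A} ∪→ {A,G}; cost 1
[col 2] GPT: children G:{G}, PT:{A,G} ∩→ {G}; cost 0
[col 2] GPRT: children GPT:{G}, R:{A} ∪→ {A,G}; cost 1
[col 3] PT: children P:{A}, T:{C} ∪→ {A,C}; cost 1
[col 3] GPT: children G:{C}, PT:{A,C} ∩→ {C}; cost 0
[col 3] GPRT: children GPT:{C}, R:{G} ∪→ {C,G}; cost 1
per-site changes: [2, 2, 2, 2]; total = 8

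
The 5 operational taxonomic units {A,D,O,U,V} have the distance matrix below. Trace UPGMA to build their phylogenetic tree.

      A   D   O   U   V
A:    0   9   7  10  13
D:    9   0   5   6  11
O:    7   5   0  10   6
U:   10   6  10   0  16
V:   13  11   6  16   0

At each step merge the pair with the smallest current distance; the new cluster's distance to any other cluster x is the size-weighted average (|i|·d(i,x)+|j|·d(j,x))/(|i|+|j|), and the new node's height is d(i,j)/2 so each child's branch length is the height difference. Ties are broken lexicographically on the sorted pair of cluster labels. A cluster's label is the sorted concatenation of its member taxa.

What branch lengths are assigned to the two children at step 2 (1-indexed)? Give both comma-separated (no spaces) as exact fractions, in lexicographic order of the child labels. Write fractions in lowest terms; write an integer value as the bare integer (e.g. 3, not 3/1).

step 1: merge (D,O) at d=5; branch lengths D→5/2, O→5/2; new cluster DO
  updated: d(A,DO)=8, d(DO,U)=8, d(DO,V)=17/2
step 2: merge (A,DO) at d=8; branch lengths A→4, DO→3/2; new cluster ADO
  updated: d(ADO,U)=26/3, d(ADO,V)=10
step 3: merge (ADO,U) at d=26/3; branch lengths ADO→1/3, U→13/3; new cluster ADOU
  updated: d(ADOU,V)=23/2
step 4: merge (ADOU,V) at d=23/2; branch lengths ADOU→17/12, V→23/4; new cluster ADOUV
final tree: (((A:4,(D:5/2,O:5/2):3/2):1/3,U:13/3):17/12,V:23/4)
total length: 67/3

4,3/2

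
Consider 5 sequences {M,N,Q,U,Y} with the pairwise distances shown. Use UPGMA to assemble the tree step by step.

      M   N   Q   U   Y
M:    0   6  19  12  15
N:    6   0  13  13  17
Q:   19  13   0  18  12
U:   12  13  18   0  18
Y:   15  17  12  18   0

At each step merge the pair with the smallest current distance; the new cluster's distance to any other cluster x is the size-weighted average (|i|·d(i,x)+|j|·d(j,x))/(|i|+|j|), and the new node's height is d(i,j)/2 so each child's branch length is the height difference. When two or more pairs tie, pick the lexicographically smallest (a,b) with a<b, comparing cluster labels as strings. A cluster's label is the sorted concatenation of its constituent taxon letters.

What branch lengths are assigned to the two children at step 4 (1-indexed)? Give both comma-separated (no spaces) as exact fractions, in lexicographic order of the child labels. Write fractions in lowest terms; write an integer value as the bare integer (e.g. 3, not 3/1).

1. join M+N (d=6) ⇒ MN; edges |M|=3, |N|=3
  updated: d(MN,Q)=16, d(MN,U)=25/2, d(MN,Y)=16
2. join Q+Y (d=12) ⇒ QY; edges |Q|=6, |Y|=6
  updated: d(MN,QY)=16, d(QY,U)=18
3. join MN+U (d=25/2) ⇒ MNU; edges |MN|=13/4, |U|=25/4
  updated: d(MNU,QY)=50/3
4. join MNU+QY (d=50/3) ⇒ MNQUY; edges |MNU|=25/12, |QY|=7/3
final tree: (((M:3,N:3):13/4,U:25/4):25/12,(Q:6,Y:6):7/3)
total length: 383/12

25/12,7/3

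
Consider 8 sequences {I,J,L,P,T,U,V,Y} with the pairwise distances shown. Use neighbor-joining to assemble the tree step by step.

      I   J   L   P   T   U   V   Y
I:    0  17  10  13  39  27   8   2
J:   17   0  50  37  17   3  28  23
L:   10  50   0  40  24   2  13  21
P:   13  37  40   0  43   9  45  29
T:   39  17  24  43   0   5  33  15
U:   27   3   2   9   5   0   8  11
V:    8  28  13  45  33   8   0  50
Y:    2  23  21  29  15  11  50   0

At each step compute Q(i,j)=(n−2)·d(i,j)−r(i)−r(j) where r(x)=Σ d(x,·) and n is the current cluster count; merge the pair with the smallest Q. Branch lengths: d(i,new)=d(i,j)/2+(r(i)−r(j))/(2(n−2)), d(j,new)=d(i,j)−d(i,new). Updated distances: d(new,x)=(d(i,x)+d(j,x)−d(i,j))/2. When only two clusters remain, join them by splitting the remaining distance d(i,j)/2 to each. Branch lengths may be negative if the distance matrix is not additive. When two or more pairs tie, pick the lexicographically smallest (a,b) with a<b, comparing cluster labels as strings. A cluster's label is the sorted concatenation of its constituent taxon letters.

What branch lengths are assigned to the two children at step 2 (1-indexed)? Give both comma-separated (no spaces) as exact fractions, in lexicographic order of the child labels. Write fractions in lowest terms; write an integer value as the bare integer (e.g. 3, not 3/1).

1. join L+V (d=13, Q=-267) ⇒ LV; edges |L|=53/12, |V|=103/12
  updated: d(I,LV)=5/2, d(J,LV)=65/2, d(LV,P)=36, d(LV,T)=22, d(LV,U)=-3/2, d(LV,Y)=29
2. join I+LV (d=5/2, Q=-417/2) ⇒ ILV; edges |I|=-3/4, |LV|=13/4
  updated: d(ILV,J)=47/2, d(ILV,P)=93/4, d(ILV,T)=117/4, d(ILV,U)=23/2, d(ILV,Y)=57/4
3. join ILV+P (d=93/4, Q=-150) ⇒ ILPV; edges |ILV|=107/16, |P|=265/16
  updated: d(ILPV,J)=149/8, d(ILPV,T)=49/2, d(ILPV,U)=-11/8, d(ILPV,Y)=10
4. join ILPV+Y (d=10, Q=-323/4) ⇒ ILPVY; edges |ILPV|=91/24, |Y|=149/24
  updated: d(ILPVY,J)=253/16, d(ILPVY,T)=59/4, d(ILPVY,U)=-3/16
5. join ILPVY+U (d=-3/16, Q=-617/16) ⇒ ILPUVY; edges |ILPVY|=355/64, |U|=-367/64
  updated: d(ILPUVY,J)=19/2, d(ILPUVY,T)=319/32
6. join ILPUVY+J (d=19/2, Q=-1167/32) ⇒ IJLPUVY; edges |ILPUVY|=79/64, |J|=529/64
  updated: d(IJLPUVY,T)=559/64
7. join IJLPUVY+T (d=559/64) ⇒ IJLPTUVY; edges |IJLPUVY|=559/128, |T|=559/128
final tree: ((((((I:-3/4,(L:53/12,V:103/12):13/4):107/16,P:265/16):91/24,Y:149/24):355/64,U:-367/64):79/64,J:529/64):559/128,T:559/128)
total length: 4275/64

-3/4,13/4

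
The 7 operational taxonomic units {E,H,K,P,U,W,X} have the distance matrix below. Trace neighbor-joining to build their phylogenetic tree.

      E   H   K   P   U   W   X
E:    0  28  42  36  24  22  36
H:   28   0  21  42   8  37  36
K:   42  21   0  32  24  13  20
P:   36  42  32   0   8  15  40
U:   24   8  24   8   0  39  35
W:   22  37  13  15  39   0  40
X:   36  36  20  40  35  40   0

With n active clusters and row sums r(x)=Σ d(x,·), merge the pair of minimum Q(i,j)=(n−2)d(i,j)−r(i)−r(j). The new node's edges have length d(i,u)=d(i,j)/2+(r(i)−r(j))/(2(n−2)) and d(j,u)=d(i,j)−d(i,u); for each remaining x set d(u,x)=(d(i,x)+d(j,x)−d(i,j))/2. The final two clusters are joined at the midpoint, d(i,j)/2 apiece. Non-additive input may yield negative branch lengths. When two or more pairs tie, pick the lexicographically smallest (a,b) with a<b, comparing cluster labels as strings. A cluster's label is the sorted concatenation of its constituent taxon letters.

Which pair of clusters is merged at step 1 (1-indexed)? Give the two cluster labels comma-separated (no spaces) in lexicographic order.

P,U

step 1: merge (P,U) at d=8, Q=-271; branch lengths P→15/2, U→1/2; new cluster PU
  updated: d(E,PU)=26, d(H,PU)=21, d(K,PU)=24, d(PU,W)=23, d(PU,X)=67/2
step 2: merge (K,X) at d=20, Q=-411/2; branch lengths K→69/16, X→251/16; new cluster KX
  updated: d(E,KX)=29, d(H,KX)=37/2, d(KX,PU)=75/4, d(KX,W)=33/2
step 3: merge (E,W) at d=22, Q=-275/2; branch lengths E→145/12, W→119/12; new cluster EW
  updated: d(EW,H)=43/2, d(EW,KX)=47/4, d(EW,PU)=27/2
step 4: merge (EW,PU) at d=27/2, Q=-73; branch lengths EW→41/8, PU→67/8; new cluster EPUW
  updated: d(EPUW,H)=29/2, d(EPUW,KX)=17/2
step 5: merge (EPUW,H) at d=29/2, Q=-83/2; branch lengths EPUW→9/4, H→49/4; new cluster EHPUW
  updated: d(EHPUW,KX)=25/4
step 6: merge (EHPUW,KX) at d=25/4; branch lengths EHPUW→25/8, KX→25/8; new cluster EHKPUWX
final tree: ((((E:145/12,W:119/12):41/8,(P:15/2,U:1/2):67/8):9/4,H:49/4):25/8,(K:69/16,X:251/16):25/8)
total length: 337/4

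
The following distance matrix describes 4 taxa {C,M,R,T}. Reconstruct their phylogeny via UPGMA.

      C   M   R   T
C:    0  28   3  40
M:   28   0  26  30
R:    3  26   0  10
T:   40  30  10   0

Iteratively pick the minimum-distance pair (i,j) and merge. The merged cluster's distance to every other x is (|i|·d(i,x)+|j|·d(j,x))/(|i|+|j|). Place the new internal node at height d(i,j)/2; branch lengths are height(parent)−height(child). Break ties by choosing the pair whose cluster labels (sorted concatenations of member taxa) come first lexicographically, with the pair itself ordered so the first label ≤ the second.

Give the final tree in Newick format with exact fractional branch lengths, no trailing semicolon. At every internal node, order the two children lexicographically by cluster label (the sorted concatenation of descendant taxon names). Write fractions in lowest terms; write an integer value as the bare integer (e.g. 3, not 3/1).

step 1: merge (C,R) at d=3; branch lengths C→3/2, R→3/2; new cluster CR
  updated: d(CR,M)=27, d(CR,T)=25
step 2: merge (CR,T) at d=25; branch lengths CR→11, T→25/2; new cluster CRT
  updated: d(CRT,M)=28
step 3: merge (CRT,M) at d=28; branch lengths CRT→3/2, M→14; new cluster CMRT
final tree: (((C:3/2,R:3/2):11,T:25/2):3/2,M:14)
total length: 42

(((C:3/2,R:3/2):11,T:25/2):3/2,M:14)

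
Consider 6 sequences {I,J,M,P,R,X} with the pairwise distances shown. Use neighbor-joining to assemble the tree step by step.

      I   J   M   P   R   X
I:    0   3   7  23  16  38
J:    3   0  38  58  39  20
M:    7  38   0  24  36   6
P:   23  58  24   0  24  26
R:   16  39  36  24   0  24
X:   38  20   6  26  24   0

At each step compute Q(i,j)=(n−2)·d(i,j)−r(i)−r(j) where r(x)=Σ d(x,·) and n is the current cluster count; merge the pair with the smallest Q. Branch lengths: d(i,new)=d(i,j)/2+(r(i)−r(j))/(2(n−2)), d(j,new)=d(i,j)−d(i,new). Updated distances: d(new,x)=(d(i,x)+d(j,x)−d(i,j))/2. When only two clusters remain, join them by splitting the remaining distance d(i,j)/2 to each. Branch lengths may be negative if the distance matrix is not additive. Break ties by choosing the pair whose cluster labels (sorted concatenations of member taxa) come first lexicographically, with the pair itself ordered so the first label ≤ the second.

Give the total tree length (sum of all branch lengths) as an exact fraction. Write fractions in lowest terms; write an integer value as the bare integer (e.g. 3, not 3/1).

1. join I+J (d=3, Q=-233) ⇒ IJ; edges |I|=-59/8, |J|=83/8
  updated: d(IJ,M)=21, d(IJ,P)=39, d(IJ,R)=26, d(IJ,X)=55/2
2. join M+X (d=6, Q=-305/2) ⇒ MX; edges |M|=43/12, |X|=29/12
  updated: d(IJ,MX)=85/4, d(MX,P)=22, d(MX,R)=27
3. join IJ+MX (d=85/4, Q=-114) ⇒ IJMX; edges |IJ|=117/8, |MX|=53/8
  updated: d(IJMX,P)=159/8, d(IJMX,R)=127/8
4. join IJMX+P (d=159/8, Q=-239/4) ⇒ IJMPX; edges |IJMX|=47/8, |P|=14
  updated: d(IJMPX,R)=10
5. join IJMPX+R (d=10) ⇒ IJMPRX; edges |IJMPX|=5, |R|=5
final tree: ((((I:-59/8,J:83/8):117/8,(M:43/12,X:29/12):53/8):47/8,P:14):5,R:5)
total length: 481/8

481/8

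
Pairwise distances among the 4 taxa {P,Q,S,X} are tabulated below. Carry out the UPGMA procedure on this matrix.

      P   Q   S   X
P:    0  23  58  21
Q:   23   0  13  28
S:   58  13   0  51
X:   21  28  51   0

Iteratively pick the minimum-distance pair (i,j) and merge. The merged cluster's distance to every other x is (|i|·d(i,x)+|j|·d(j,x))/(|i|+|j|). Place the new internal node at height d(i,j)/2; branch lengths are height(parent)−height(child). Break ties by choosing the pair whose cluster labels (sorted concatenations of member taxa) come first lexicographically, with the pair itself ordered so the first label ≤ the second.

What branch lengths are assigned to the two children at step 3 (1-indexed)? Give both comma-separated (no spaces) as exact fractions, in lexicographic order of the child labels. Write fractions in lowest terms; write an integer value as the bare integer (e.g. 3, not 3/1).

iteration 1: select Q,S (d=13); attach at lengths (13/2, 13/2); label the merged cluster QS
  updated: d(P,QS)=81/2, d(QS,X)=79/2
iteration 2: select P,X (d=21); attach at lengths (21/2, 21/2); label the merged cluster PX
  updated: d(PX,QS)=40
iteration 3: select PX,QS (d=40); attach at lengths (19/2, 27/2); label the merged cluster PQSX
final tree: ((P:21/2,X:21/2):19/2,(Q:13/2,S:13/2):27/2)
total length: 57

19/2,27/2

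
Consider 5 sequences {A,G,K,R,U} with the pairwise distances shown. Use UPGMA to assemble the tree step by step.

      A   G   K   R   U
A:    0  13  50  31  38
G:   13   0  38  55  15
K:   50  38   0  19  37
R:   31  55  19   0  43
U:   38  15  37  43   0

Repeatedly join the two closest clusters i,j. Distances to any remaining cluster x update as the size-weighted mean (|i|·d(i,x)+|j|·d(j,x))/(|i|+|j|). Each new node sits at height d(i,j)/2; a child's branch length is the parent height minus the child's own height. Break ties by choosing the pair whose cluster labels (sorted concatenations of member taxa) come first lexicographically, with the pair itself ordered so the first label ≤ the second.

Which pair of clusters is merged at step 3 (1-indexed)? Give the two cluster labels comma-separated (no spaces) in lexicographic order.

step 1: merge (A,G) at d=13; branch lengths A→13/2, G→13/2; new cluster AG
  updated: d(AG,K)=44, d(AG,R)=43, d(AG,U)=53/2
step 2: merge (K,R) at d=19; branch lengths K→19/2, R→19/2; new cluster KR
  updated: d(AG,KR)=87/2, d(KR,U)=40
step 3: merge (AG,U) at d=53/2; branch lengths AG→27/4, U→53/4; new cluster AGU
  updated: d(AGU,KR)=127/3
step 4: merge (AGU,KR) at d=127/3; branch lengths AGU→95/12, KR→35/3; new cluster AGKRU
final tree: (((A:13/2,G:13/2):27/4,U:53/4):95/12,(K:19/2,R:19/2):35/3)
total length: 859/12

AG,U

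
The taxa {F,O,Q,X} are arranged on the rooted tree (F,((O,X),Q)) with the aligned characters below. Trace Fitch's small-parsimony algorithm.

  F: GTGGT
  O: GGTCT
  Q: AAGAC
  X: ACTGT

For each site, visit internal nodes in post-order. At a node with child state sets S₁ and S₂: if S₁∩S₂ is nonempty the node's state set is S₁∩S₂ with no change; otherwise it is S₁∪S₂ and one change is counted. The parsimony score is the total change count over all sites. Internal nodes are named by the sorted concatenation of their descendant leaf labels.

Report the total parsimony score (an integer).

9

site 0, node OX: O={G} ∪ X={A} → {A,G} (+1)
site 0, node OQX: OX={A,G} ∩ Q={A} → {A} (+0)
site 0, node FOQX: F={G} ∪ OQX={A} → {A,G} (+1)
site 1, node OX: O={G} ∪ X={C} → {C,G} (+1)
site 1, node OQX: OX={C,G} ∪ Q={A} → {A,C,G} (+1)
site 1, node FOQX: F={T} ∪ OQX={A,C,G} → {A,C,G,T} (+1)
site 2, node OX: O={T} ∩ X={T} → {T} (+0)
site 2, node OQX: OX={T} ∪ Q={G} → {G,T} (+1)
site 2, node FOQX: F={G} ∩ OQX={G,T} → {G} (+0)
site 3, node OX: O={C} ∪ X={G} → {C,G} (+1)
site 3, node OQX: OX={C,G} ∪ Q={A} → {A,C,G} (+1)
site 3, node FOQX: F={G} ∩ OQX={A,C,G} → {G} (+0)
site 4, node OX: O={T} ∩ X={T} → {T} (+0)
site 4, node OQX: OX={T} ∪ Q={C} → {C,T} (+1)
site 4, node FOQX: F={T} ∩ OQX={C,T} → {T} (+0)
per-site changes: [2, 3, 1, 2, 1]; total = 9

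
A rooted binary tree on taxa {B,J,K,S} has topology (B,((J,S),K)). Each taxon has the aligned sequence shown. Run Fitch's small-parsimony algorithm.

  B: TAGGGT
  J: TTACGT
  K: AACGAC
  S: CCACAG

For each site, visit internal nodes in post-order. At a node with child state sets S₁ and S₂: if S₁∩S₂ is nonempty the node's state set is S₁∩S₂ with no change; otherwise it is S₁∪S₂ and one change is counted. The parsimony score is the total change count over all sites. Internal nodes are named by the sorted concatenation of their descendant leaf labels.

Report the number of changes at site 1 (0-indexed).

JS@0: {T} ∪ {C} = {C,T} (union, +1)
JKS@0: {C,T} ∪ {A} = {A,C,T} (union, +1)
BJKS@0: {T} ∩ {A,C,T} = {T} (intersection, +0)
JS@1: {T} ∪ {C} = {C,T} (union, +1)
JKS@1: {C,T} ∪ {A} = {A,C,T} (union, +1)
BJKS@1: {A} ∩ {A,C,T} = {A} (intersection, +0)
JS@2: {A} ∩ {A} = {A} (intersection, +0)
JKS@2: {A} ∪ {C} = {A,C} (union, +1)
BJKS@2: {G} ∪ {A,C} = {A,C,G} (union, +1)
JS@3: {C} ∩ {C} = {C} (intersection, +0)
JKS@3: {C} ∪ {G} = {C,G} (union, +1)
BJKS@3: {G} ∩ {C,G} = {G} (intersection, +0)
JS@4: {G} ∪ {A} = {A,G} (union, +1)
JKS@4: {A,G} ∩ {A} = {A} (intersection, +0)
BJKS@4: {G} ∪ {A} = {A,G} (union, +1)
JS@5: {T} ∪ {G} = {G,T} (union, +1)
JKS@5: {G,T} ∪ {C} = {C,G,T} (union, +1)
BJKS@5: {T} ∩ {C,G,T} = {T} (intersection, +0)
per-site changes: [2, 2, 2, 1, 2, 2]; total = 11

2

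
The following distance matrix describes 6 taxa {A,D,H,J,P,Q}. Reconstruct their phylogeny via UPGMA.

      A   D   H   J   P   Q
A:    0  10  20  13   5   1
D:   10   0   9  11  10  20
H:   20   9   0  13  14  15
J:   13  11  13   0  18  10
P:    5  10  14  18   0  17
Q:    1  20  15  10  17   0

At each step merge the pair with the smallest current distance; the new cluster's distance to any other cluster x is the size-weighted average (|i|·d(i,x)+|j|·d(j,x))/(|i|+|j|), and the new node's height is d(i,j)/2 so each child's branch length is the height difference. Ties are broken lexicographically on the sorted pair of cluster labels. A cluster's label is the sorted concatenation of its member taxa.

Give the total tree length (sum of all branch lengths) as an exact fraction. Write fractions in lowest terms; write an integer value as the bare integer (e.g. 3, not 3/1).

step 1: merge (A,Q) at d=1; branch lengths A→1/2, Q→1/2; new cluster AQ
  updated: d(AQ,D)=15, d(AQ,H)=35/2, d(AQ,J)=23/2, d(AQ,P)=11
step 2: merge (D,H) at d=9; branch lengths D→9/2, H→9/2; new cluster DH
  updated: d(AQ,DH)=65/4, d(DH,J)=12, d(DH,P)=12
step 3: merge (AQ,P) at d=11; branch lengths AQ→5, P→11/2; new cluster APQ
  updated: d(APQ,DH)=89/6, d(APQ,J)=41/3
step 4: merge (DH,J) at d=12; branch lengths DH→3/2, J→6; new cluster DHJ
  updated: d(APQ,DHJ)=130/9
step 5: merge (APQ,DHJ) at d=130/9; branch lengths APQ→31/18, DHJ→11/9; new cluster ADHJPQ
final tree: (((A:1/2,Q:1/2):5,P:11/2):31/18,((D:9/2,H:9/2):3/2,J:6):11/9)
total length: 557/18

557/18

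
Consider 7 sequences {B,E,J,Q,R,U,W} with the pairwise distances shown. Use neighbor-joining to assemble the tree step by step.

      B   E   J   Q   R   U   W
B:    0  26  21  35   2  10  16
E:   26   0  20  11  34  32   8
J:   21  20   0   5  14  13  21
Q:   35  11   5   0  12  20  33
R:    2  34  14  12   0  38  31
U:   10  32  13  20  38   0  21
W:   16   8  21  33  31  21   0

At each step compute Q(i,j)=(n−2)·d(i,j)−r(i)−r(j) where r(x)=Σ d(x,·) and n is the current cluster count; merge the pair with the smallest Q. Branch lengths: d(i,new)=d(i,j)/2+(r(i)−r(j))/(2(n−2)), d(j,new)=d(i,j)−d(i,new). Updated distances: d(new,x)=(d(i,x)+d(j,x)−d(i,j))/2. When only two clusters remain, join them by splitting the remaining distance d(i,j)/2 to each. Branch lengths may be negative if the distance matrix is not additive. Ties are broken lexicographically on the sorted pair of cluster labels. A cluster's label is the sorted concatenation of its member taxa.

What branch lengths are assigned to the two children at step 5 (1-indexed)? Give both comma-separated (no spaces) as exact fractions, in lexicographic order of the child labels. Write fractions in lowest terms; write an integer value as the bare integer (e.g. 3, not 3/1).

23/16,57/16

iteration 1: select B,R (d=2, Q=-231); attach at lengths (-11/10, 31/10); label the merged cluster BR
  updated: d(BR,E)=29, d(BR,J)=33/2, d(BR,Q)=45/2, d(BR,U)=23, d(BR,W)=45/2
iteration 2: select E,W (d=8, Q=-347/2); attach at lengths (53/16, 75/16); label the merged cluster EW
  updated: d(BR,EW)=87/4, d(EW,J)=33/2, d(EW,Q)=18, d(EW,U)=45/2
iteration 3: select J,Q (d=5, Q=-203/2); attach at lengths (1/12, 59/12); label the merged cluster JQ
  updated: d(BR,JQ)=17, d(EW,JQ)=59/4, d(JQ,U)=14
iteration 4: select BR,EW (d=87/4, Q=-309/4); attach at lengths (185/16, 163/16); label the merged cluster BERW
  updated: d(BERW,JQ)=5, d(BERW,U)=95/8
iteration 5: select BERW,JQ (d=5, Q=-247/8); attach at lengths (23/16, 57/16); label the merged cluster BEJQRW
  updated: d(BEJQRW,U)=167/16
iteration 6: select BEJQRW,U (d=167/16); attach at lengths (167/32, 167/32); label the merged cluster BEJQRUW
final tree: ((((B:-11/10,R:31/10):185/16,(E:53/16,W:75/16):163/16):23/16,(J:1/12,Q:59/12):57/16):167/32,U:167/32)
total length: 835/16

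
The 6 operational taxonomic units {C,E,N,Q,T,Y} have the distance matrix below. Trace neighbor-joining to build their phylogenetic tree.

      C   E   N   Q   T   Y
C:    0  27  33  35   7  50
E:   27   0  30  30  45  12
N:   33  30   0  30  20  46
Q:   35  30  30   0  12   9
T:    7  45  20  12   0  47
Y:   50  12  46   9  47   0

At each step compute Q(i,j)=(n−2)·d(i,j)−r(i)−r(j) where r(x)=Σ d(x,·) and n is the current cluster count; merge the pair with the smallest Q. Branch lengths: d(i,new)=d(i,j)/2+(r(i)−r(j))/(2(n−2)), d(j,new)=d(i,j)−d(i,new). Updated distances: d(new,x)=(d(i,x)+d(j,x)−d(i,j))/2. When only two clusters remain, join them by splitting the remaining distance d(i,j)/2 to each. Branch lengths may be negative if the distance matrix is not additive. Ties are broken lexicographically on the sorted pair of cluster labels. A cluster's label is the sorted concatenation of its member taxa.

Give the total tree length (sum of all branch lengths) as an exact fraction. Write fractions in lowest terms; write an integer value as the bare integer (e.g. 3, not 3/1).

1055/16

step 1: merge (E,Y) at d=12, Q=-260; branch lengths E→7/2, Y→17/2; new cluster EY
  updated: d(C,EY)=65/2, d(EY,N)=32, d(EY,Q)=27/2, d(EY,T)=40
step 2: merge (EY,Q) at d=27/2, Q=-168; branch lengths EY→34/3, Q→13/6; new cluster EQY
  updated: d(C,EQY)=27, d(EQY,N)=97/4, d(EQY,T)=77/4
step 3: merge (C,T) at d=7, Q=-397/4; branch lengths C→139/16, T→-27/16; new cluster CT
  updated: d(CT,EQY)=157/8, d(CT,N)=23
step 4: merge (CT,EQY) at d=157/8, Q=-535/8; branch lengths CT→147/16, EQY→167/16; new cluster CEQTY
  updated: d(CEQTY,N)=221/16
step 5: merge (CEQTY,N) at d=221/16; branch lengths CEQTY→221/32, N→221/32; new cluster CENQTY
final tree: (((C:139/16,T:-27/16):147/16,((E:7/2,Y:17/2):34/3,Q:13/6):167/16):221/32,N:221/32)
total length: 1055/16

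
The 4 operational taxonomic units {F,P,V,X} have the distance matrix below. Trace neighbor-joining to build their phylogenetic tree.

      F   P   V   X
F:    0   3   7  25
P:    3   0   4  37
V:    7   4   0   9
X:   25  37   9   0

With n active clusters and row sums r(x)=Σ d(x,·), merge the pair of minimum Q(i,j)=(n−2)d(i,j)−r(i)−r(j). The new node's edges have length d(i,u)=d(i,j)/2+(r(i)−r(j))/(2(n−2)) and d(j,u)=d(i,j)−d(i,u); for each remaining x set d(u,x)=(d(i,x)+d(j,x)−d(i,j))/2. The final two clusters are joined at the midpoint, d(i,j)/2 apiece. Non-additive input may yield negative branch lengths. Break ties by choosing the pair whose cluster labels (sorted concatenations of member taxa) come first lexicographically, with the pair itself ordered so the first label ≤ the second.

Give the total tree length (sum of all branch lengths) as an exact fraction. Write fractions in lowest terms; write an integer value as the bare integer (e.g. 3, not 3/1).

97/4

step 1: merge (F,P) at d=3, Q=-73; branch lengths F→-3/4, P→15/4; new cluster FP
  updated: d(FP,V)=4, d(FP,X)=59/2
step 2: merge (FP,V) at d=4, Q=-85/2; branch lengths FP→49/4, V→-33/4; new cluster FPV
  updated: d(FPV,X)=69/4
step 3: merge (FPV,X) at d=69/4; branch lengths FPV→69/8, X→69/8; new cluster FPVX
final tree: (((F:-3/4,P:15/4):49/4,V:-33/4):69/8,X:69/8)
total length: 97/4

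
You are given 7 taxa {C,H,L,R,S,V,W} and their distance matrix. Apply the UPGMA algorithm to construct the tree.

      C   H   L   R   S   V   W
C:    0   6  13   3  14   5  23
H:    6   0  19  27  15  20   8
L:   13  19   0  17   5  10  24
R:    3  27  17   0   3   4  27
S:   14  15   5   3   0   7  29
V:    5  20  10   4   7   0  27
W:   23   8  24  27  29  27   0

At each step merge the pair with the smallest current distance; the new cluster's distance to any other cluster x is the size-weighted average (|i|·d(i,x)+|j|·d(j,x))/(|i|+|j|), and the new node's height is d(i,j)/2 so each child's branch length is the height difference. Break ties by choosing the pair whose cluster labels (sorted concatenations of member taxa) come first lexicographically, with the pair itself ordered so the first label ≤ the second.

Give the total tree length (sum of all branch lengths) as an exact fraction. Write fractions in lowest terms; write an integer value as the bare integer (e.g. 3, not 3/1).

2237/60

step 1: merge (C,R) at d=3; branch lengths C→3/2, R→3/2; new cluster CR
  updated: d(CR,H)=33/2, d(CR,L)=15, d(CR,S)=17/2, d(CR,V)=9/2, d(CR,W)=25
step 2: merge (CR,V) at d=9/2; branch lengths CR→3/4, V→9/4; new cluster CRV
  updated: d(CRV,H)=53/3, d(CRV,L)=40/3, d(CRV,S)=8, d(CRV,W)=77/3
step 3: merge (L,S) at d=5; branch lengths L→5/2, S→5/2; new cluster LS
  updated: d(CRV,LS)=32/3, d(H,LS)=17, d(LS,W)=53/2
step 4: merge (H,W) at d=8; branch lengths H→4, W→4; new cluster HW
  updated: d(CRV,HW)=65/3, d(HW,LS)=87/4
step 5: merge (CRV,LS) at d=32/3; branch lengths CRV→37/12, LS→17/6; new cluster CLRSV
  updated: d(CLRSV,HW)=217/10
step 6: merge (CLRSV,HW) at d=217/10; branch lengths CLRSV→331/60, HW→137/20; new cluster CHLRSVW
final tree: ((((C:3/2,R:3/2):3/4,V:9/4):37/12,(L:5/2,S:5/2):17/6):331/60,(H:4,W:4):137/20)
total length: 2237/60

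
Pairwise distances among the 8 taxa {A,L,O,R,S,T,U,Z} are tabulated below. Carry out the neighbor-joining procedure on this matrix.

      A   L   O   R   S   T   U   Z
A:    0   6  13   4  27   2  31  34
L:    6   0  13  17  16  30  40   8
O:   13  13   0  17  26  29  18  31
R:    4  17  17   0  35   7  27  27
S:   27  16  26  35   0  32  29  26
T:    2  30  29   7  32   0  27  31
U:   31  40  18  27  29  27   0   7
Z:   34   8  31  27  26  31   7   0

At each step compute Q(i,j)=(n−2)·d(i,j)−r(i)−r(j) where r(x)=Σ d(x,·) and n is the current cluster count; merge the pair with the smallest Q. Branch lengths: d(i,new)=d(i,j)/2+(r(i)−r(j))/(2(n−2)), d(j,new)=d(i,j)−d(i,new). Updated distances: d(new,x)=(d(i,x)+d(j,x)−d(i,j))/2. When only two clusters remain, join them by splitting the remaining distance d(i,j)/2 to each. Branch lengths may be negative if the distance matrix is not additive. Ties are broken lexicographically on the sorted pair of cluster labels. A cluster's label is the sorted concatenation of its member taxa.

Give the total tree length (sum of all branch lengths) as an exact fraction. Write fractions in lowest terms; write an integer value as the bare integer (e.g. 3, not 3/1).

1. join U+Z (d=7, Q=-301) ⇒ UZ; edges |U|=19/4, |Z|=9/4
  updated: d(A,UZ)=29, d(L,UZ)=41/2, d(O,UZ)=21, d(R,UZ)=47/2, d(S,UZ)=24, d(T,UZ)=51/2
2. join A+T (d=2, Q=-393/2) ⇒ AT; edges |A|=-69/20, |T|=109/20
  updated: d(AT,L)=17, d(AT,O)=20, d(AT,R)=9/2, d(AT,S)=57/2, d(AT,UZ)=105/4
3. join AT+R (d=9/2, Q=-701/4) ⇒ ART; edges |AT|=69/32, |R|=75/32
  updated: d(ART,L)=59/4, d(ART,O)=65/4, d(ART,S)=59/2, d(ART,UZ)=181/8
4. join L+S (d=16, Q=-447/4) ⇒ LS; edges |L|=67/24, |S|=317/24
  updated: d(ART,LS)=113/8, d(LS,O)=23/2, d(LS,UZ)=57/4
5. join ART+O (d=65/4, Q=-277/4) ⇒ AORT; edges |ART|=147/16, |O|=113/16
  updated: d(AORT,LS)=75/16, d(AORT,UZ)=219/16
6. join AORT+LS (d=75/16, Q=-261/8) ⇒ ALORST; edges |AORT|=33/16, |LS|=21/8
  updated: d(ALORST,UZ)=93/8
7. join ALORST+UZ (d=93/8) ⇒ ALORSTUZ; edges |ALORST|=93/16, |UZ|=93/16
final tree: (((((A:-69/20,T:109/20):69/32,R:75/32):147/16,O:113/16):33/16,(L:67/24,S:317/24):21/8):93/16,(U:19/4,Z:9/4):93/16)
total length: 993/16

993/16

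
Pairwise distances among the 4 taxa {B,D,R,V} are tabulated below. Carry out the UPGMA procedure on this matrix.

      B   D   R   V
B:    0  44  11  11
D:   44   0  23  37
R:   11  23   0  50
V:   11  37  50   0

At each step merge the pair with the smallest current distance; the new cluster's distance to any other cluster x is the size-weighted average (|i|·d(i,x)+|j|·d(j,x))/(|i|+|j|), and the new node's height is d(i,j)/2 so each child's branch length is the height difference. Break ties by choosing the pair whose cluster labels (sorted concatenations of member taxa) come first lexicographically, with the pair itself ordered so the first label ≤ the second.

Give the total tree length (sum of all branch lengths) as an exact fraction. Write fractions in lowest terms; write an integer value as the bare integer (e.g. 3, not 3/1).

iteration 1: select B,R (d=11); attach at lengths (11/2, 11/2); label the merged cluster BR
  updated: d(BR,D)=67/2, d(BR,V)=61/2
iteration 2: select BR,V (d=61/2); attach at lengths (39/4, 61/4); label the merged cluster BRV
  updated: d(BRV,D)=104/3
iteration 3: select BRV,D (d=104/3); attach at lengths (25/12, 52/3); label the merged cluster BDRV
final tree: (((B:11/2,R:11/2):39/4,V:61/4):25/12,D:52/3)
total length: 665/12

665/12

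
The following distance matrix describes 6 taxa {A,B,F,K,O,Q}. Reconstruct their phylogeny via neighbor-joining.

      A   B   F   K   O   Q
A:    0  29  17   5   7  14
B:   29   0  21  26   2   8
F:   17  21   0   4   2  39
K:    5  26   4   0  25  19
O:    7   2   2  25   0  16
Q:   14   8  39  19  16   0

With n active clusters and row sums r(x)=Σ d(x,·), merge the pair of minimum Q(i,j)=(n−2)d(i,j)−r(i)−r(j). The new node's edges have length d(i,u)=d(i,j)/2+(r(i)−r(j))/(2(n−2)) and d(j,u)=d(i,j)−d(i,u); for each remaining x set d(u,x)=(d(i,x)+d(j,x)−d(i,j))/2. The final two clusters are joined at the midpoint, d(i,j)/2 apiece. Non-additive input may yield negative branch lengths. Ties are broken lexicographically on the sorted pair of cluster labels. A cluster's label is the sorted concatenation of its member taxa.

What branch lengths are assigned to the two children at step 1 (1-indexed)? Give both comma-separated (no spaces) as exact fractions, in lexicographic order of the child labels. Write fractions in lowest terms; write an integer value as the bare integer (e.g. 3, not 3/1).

11/4,21/4

step 1: merge (B,Q) at d=8, Q=-150; branch lengths B→11/4, Q→21/4; new cluster BQ
  updated: d(A,BQ)=35/2, d(BQ,F)=26, d(BQ,K)=37/2, d(BQ,O)=5
step 2: merge (BQ,O) at d=5, Q=-91; branch lengths BQ→43/6, O→-13/6; new cluster BOQ
  updated: d(A,BOQ)=39/4, d(BOQ,F)=23/2, d(BOQ,K)=77/4
step 3: merge (A,BOQ) at d=39/4, Q=-211/4; branch lengths A→43/16, BOQ→113/16; new cluster ABOQ
  updated: d(ABOQ,F)=75/8, d(ABOQ,K)=29/4
step 4: merge (ABOQ,F) at d=75/8, Q=-165/8; branch lengths ABOQ→101/16, F→49/16; new cluster ABFOQ
  updated: d(ABFOQ,K)=15/16
step 5: merge (ABFOQ,K) at d=15/16; branch lengths ABFOQ→15/32, K→15/32; new cluster ABFKOQ
final tree: (((A:43/16,((B:11/4,Q:21/4):43/6,O:-13/6):113/16):101/16,F:49/16):15/32,K:15/32)
total length: 529/16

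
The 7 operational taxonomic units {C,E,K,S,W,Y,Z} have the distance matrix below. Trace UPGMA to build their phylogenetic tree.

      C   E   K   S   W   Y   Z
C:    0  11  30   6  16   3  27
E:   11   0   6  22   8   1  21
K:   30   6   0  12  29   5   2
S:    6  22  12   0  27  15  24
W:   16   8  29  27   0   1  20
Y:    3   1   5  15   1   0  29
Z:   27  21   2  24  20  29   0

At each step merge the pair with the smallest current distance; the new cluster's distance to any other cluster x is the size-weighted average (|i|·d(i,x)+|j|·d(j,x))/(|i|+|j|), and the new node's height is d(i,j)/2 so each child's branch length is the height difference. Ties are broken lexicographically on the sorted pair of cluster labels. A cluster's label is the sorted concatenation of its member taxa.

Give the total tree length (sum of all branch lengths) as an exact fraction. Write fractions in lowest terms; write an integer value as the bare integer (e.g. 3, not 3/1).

iteration 1: select E,Y (d=1); attach at lengths (1/2, 1/2); label the merged cluster EY
  updated: d(C,EY)=7, d(EY,K)=11/2, d(EY,S)=37/2, d(EY,W)=9/2, d(EY,Z)=25
iteration 2: select K,Z (d=2); attach at lengths (1, 1); label the merged cluster KZ
  updated: d(C,KZ)=57/2, d(EY,KZ)=61/4, d(KZ,S)=18, d(KZ,W)=49/2
iteration 3: select EY,W (d=9/2); attach at lengths (7/4, 9/4); label the merged cluster EWY
  updated: d(C,EWY)=10, d(EWY,KZ)=55/3, d(EWY,S)=64/3
iteration 4: select C,S (d=6); attach at lengths (3, 3); label the merged cluster CS
  updated: d(CS,EWY)=47/3, d(CS,KZ)=93/4
iteration 5: select CS,EWY (d=47/3); attach at lengths (29/6, 67/12); label the merged cluster CESWY
  updated: d(CESWY,KZ)=203/10
iteration 6: select CESWY,KZ (d=203/10); attach at lengths (139/60, 183/20); label the merged cluster CEKSWYZ
final tree: (((C:3,S:3):29/6,((E:1/2,Y:1/2):7/4,W:9/4):67/12):139/60,(K:1,Z:1):183/20)
total length: 2093/60

2093/60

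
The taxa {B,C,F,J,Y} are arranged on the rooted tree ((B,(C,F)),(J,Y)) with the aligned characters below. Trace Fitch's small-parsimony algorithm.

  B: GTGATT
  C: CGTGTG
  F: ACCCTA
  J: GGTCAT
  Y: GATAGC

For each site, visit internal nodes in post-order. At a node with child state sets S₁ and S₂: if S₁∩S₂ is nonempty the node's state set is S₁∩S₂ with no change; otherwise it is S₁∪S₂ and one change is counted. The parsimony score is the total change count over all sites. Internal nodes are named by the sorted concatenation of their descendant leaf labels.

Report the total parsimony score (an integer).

site 0, node CF: C={C} ∪ F={A} → {A,C} (+1)
site 0, node BCF: B={G} ∪ CF={A,C} → {A,C,G} (+1)
site 0, node JY: J={G} ∩ Y={G} → {G} (+0)
site 0, node BCFJY: BCF={A,C,G} ∩ JY={G} → {G} (+0)
site 1, node CF: C={G} ∪ F={C} → {C,G} (+1)
site 1, node BCF: B={T} ∪ CF={C,G} → {C,G,T} (+1)
site 1, node JY: J={G} ∪ Y={A} → {A,G} (+1)
site 1, node BCFJY: BCF={C,G,T} ∩ JY={A,G} → {G} (+0)
site 2, node CF: C={T} ∪ F={C} → {C,T} (+1)
site 2, node BCF: B={G} ∪ CF={C,T} → {C,G,T} (+1)
site 2, node JY: J={T} ∩ Y={T} → {T} (+0)
site 2, node BCFJY: BCF={C,G,T} ∩ JY={T} → {T} (+0)
site 3, node CF: C={G} ∪ F={C} → {C,G} (+1)
site 3, node BCF: B={A} ∪ CF={C,G} → {A,C,G} (+1)
site 3, node JY: J={C} ∪ Y={A} → {A,C} (+1)
site 3, node BCFJY: BCF={A,C,G} ∩ JY={A,C} → {A,C} (+0)
site 4, node CF: C={T} ∩ F={T} → {T} (+0)
site 4, node BCF: B={T} ∩ CF={T} → {T} (+0)
site 4, node JY: J={A} ∪ Y={G} → {A,G} (+1)
site 4, node BCFJY: BCF={T} ∪ JY={A,G} → {A,G,T} (+1)
site 5, node CF: C={G} ∪ F={A} → {A,G} (+1)
site 5, node BCF: B={T} ∪ CF={A,G} → {A,G,T} (+1)
site 5, node JY: J={T} ∪ Y={C} → {C,T} (+1)
site 5, node BCFJY: BCF={A,G,T} ∩ JY={C,T} → {T} (+0)
per-site changes: [2, 3, 2, 3, 2, 3]; total = 15

15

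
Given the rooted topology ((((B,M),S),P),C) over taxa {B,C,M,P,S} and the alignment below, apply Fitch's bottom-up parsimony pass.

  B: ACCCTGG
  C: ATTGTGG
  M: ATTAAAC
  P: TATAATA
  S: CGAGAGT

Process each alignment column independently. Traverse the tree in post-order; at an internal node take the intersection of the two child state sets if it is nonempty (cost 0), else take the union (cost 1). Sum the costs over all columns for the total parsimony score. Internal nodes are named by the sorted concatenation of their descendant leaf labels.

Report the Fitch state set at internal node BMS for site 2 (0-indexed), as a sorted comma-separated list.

A,C,T

[col 0] BM: children B:{A}, M:{A} ∩→ {A}; cost 0
[col 0] BMS: children BM:{A}, S:{C} ∪→ {A,C}; cost 1
[col 0] BMPS: children BMS:{A,C}, P:{T} ∪→ {A,C,T}; cost 1
[col 0] BCMPS: children BMPS:{A,C,T}, C:{A} ∩→ {A}; cost 0
[col 1] BM: children B:{C}, M:{T} ∪→ {C,T}; cost 1
[col 1] BMS: children BM:{C,T}, S:{G} ∪→ {C,G,T}; cost 1
[col 1] BMPS: children BMS:{C,G,T}, P:{A} ∪→ {A,C,G,T}; cost 1
[col 1] BCMPS: children BMPS:{A,C,G,T}, C:{T} ∩→ {T}; cost 0
[col 2] BM: children B:{C}, M:{T} ∪→ {C,T}; cost 1
[col 2] BMS: children BM:{C,T}, S:{A} ∪→ {A,C,T}; cost 1
[col 2] BMPS: children BMS:{A,C,T}, P:{T} ∩→ {T}; cost 0
[col 2] BCMPS: children BMPS:{T}, C:{T} ∩→ {T}; cost 0
[col 3] BM: children B:{C}, M:{A} ∪→ {A,C}; cost 1
[col 3] BMS: children BM:{A,C}, S:{G} ∪→ {A,C,G}; cost 1
[col 3] BMPS: children BMS:{A,C,G}, P:{A} ∩→ {A}; cost 0
[col 3] BCMPS: children BMPS:{A}, C:{G} ∪→ {A,G}; cost 1
[col 4] BM: children B:{T}, M:{A} ∪→ {A,T}; cost 1
[col 4] BMS: children BM:{A,T}, S:{A} ∩→ {A}; cost 0
[col 4] BMPS: children BMS:{A}, P:{A} ∩→ {A}; cost 0
[col 4] BCMPS: children BMPS:{A}, C:{T} ∪→ {A,T}; cost 1
[col 5] BM: children B:{G}, M:{A} ∪→ {A,G}; cost 1
[col 5] BMS: children BM:{A,G}, S:{G} ∩→ {G}; cost 0
[col 5] BMPS: children BMS:{G}, P:{T} ∪→ {G,T}; cost 1
[col 5] BCMPS: children BMPS:{G,T}, C:{G} ∩→ {G}; cost 0
[col 6] BM: children B:{G}, M:{C} ∪→ {C,G}; cost 1
[col 6] BMS: children BM:{C,G}, S:{T} ∪→ {C,G,T}; cost 1
[col 6] BMPS: children BMS:{C,G,T}, P:{A} ∪→ {A,C,G,T}; cost 1
[col 6] BCMPS: children BMPS:{A,C,G,T}, C:{G} ∩→ {G}; cost 0
per-site changes: [2, 3, 2, 3, 2, 2, 3]; total = 17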